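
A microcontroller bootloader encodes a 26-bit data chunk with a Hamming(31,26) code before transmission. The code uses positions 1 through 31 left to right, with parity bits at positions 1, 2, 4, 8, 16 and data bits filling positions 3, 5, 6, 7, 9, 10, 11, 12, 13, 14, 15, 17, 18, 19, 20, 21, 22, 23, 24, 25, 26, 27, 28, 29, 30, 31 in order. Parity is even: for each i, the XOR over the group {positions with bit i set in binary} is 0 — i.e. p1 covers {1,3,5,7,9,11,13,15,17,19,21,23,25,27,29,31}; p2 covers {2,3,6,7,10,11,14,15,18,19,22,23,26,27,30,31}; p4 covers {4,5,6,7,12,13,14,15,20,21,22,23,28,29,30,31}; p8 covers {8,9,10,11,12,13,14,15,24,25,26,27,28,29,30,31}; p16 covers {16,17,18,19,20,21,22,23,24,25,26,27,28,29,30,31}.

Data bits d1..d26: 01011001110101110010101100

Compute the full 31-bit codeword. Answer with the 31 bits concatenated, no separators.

Place data at non-parity positions: p1 p2 0 p4 1 0 1 p8 1 0 0 1 1 1 0 p16 1 0 1 1 1 0 0 1 0 1 0 1 1 0 0
p1 (pos 1,3,5,7,9,11,13,15,17,19,21,23,25,27,29,31): XOR of data positions = 0⊕1⊕1⊕1⊕0⊕1⊕0⊕1⊕1⊕1⊕0⊕0⊕0⊕1⊕0 = 0
p2 (pos 2,3,6,7,10,11,14,15,18,19,22,23,26,27,30,31): XOR of data positions = 0⊕0⊕1⊕0⊕0⊕1⊕0⊕0⊕1⊕0⊕0⊕1⊕0⊕0⊕0 = 0
p4 (pos 4,5,6,7,12,13,14,15,20,21,22,23,28,29,30,31): XOR of data positions = 1⊕0⊕1⊕1⊕1⊕1⊕0⊕1⊕1⊕0⊕0⊕1⊕1⊕0⊕0 = 1
p8 (pos 8,9,10,11,12,13,14,15,24,25,26,27,28,29,30,31): XOR of data positions = 1⊕0⊕0⊕1⊕1⊕1⊕0⊕1⊕0⊕1⊕0⊕1⊕1⊕0⊕0 = 0
p16 (pos 16,17,18,19,20,21,22,23,24,25,26,27,28,29,30,31): XOR of data positions = 1⊕0⊕1⊕1⊕1⊕0⊕0⊕1⊕0⊕1⊕0⊕1⊕1⊕0⊕0 = 0
Codeword: 0001101010011100101110010101100

0001101010011100101110010101100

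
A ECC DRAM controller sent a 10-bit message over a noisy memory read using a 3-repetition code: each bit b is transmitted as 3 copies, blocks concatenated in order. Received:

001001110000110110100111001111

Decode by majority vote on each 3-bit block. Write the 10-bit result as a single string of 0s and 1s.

Block 1 (001): 1 one → 0
Block 2 (001): 1 one → 0
Block 3 (110): 2 ones → 1
Block 4 (000): 0 ones → 0
Block 5 (110): 2 ones → 1
Block 6 (110): 2 ones → 1
Block 7 (100): 1 one → 0
Block 8 (111): 3 ones → 1
Block 9 (001): 1 one → 0
Block 10 (111): 3 ones → 1

0010110101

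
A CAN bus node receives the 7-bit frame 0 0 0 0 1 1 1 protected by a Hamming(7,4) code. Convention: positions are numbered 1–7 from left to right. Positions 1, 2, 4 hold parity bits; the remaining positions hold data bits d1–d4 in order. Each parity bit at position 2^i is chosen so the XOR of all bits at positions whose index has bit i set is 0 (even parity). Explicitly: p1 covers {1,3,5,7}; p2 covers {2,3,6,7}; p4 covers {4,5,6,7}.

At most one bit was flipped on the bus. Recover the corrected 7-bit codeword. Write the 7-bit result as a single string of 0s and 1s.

0001111

s1 (pos 1,3,5,7): 0⊕0⊕1⊕1 = 0
s2 (pos 2,3,6,7): 0⊕0⊕1⊕1 = 0
s4 (pos 4,5,6,7): 0⊕1⊕1⊕1 = 1
Syndrome s4…s1 = 100 → error at position 4.
Flip position 4: 0000111 → 0001111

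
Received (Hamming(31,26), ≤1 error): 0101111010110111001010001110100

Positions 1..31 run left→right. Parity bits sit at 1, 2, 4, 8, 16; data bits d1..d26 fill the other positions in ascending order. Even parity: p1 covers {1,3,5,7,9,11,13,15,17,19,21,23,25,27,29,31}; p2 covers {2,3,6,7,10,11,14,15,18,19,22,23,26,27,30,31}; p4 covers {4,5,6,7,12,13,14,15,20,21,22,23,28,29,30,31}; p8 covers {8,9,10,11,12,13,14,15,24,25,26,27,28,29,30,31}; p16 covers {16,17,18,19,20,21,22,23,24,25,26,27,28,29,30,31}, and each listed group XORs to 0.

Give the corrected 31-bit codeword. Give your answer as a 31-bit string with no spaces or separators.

s1 (pos 1,3,5,7,9,11,13,15,17,19,21,23,25,27,29,31): 0⊕0⊕1⊕1⊕1⊕1⊕0⊕1⊕0⊕1⊕1⊕0⊕1⊕1⊕1⊕0 = 0
s2 (pos 2,3,6,7,10,11,14,15,18,19,22,23,26,27,30,31): 1⊕0⊕1⊕1⊕0⊕1⊕1⊕1⊕0⊕1⊕0⊕0⊕1⊕1⊕0⊕0 = 1
s4 (pos 4,5,6,7,12,13,14,15,20,21,22,23,28,29,30,31): 1⊕1⊕1⊕1⊕1⊕0⊕1⊕1⊕0⊕1⊕0⊕0⊕0⊕1⊕0⊕0 = 1
s8 (pos 8,9,10,11,12,13,14,15,24,25,26,27,28,29,30,31): 0⊕1⊕0⊕1⊕1⊕0⊕1⊕1⊕0⊕1⊕1⊕1⊕0⊕1⊕0⊕0 = 1
s16 (pos 16,17,18,19,20,21,22,23,24,25,26,27,28,29,30,31): 1⊕0⊕0⊕1⊕0⊕1⊕0⊕0⊕0⊕1⊕1⊕1⊕0⊕1⊕0⊕0 = 1
Syndrome s16…s1 = 11110 → error at position 30.
Flip position 30: 0101111010110111001010001110100 → 0101111010110111001010001110110

0101111010110111001010001110110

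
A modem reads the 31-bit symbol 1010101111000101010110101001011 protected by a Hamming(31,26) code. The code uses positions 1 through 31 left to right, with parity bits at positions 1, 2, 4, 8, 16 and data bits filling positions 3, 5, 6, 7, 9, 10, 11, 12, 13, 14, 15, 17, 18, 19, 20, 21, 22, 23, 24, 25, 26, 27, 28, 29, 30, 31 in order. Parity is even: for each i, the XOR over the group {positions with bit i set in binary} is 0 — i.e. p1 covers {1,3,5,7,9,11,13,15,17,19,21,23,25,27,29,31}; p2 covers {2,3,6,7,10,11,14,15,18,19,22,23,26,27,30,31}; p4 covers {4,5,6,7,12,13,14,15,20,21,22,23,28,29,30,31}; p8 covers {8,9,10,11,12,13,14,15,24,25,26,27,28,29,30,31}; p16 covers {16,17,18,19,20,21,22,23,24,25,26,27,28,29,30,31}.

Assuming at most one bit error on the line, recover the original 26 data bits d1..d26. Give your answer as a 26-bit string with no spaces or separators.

11011100010010100101001011

s1 (pos 1,3,5,7,9,11,13,15,17,19,21,23,25,27,29,31): 1⊕1⊕1⊕1⊕1⊕0⊕0⊕0⊕0⊕0⊕1⊕1⊕1⊕0⊕0⊕1 = 1
s2 (pos 2,3,6,7,10,11,14,15,18,19,22,23,26,27,30,31): 0⊕1⊕0⊕1⊕1⊕0⊕1⊕0⊕1⊕0⊕0⊕1⊕0⊕0⊕1⊕1 = 0
s4 (pos 4,5,6,7,12,13,14,15,20,21,22,23,28,29,30,31): 0⊕1⊕0⊕1⊕0⊕0⊕1⊕0⊕1⊕1⊕0⊕1⊕1⊕0⊕1⊕1 = 1
s8 (pos 8,9,10,11,12,13,14,15,24,25,26,27,28,29,30,31): 1⊕1⊕1⊕0⊕0⊕0⊕1⊕0⊕0⊕1⊕0⊕0⊕1⊕0⊕1⊕1 = 0
s16 (pos 16,17,18,19,20,21,22,23,24,25,26,27,28,29,30,31): 1⊕0⊕1⊕0⊕1⊕1⊕0⊕1⊕0⊕1⊕0⊕0⊕1⊕0⊕1⊕1 = 1
Syndrome s16…s1 = 10101 → error at position 21.
Flip position 21: 1010101111000101010110101001011 → 1010101111000101010100101001011
Read data bits from positions 3,5,6,7,9,10,11,12,13,14,15,17,18,19,20,21,22,23,24,25,26,27,28,29,30,31: 11011100010010100101001011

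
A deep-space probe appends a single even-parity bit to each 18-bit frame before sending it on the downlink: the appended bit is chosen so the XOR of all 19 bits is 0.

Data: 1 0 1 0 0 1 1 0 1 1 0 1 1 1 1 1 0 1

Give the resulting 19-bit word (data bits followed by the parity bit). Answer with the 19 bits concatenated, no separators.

1010011011011111010

XOR of the 18 data bits: 1⊕0⊕1⊕0⊕0⊕1⊕1⊕0⊕1⊕1⊕0⊕1⊕1⊕1⊕1⊕1⊕0⊕1 = 0
Parity bit = 0 (so all 19 bits XOR to 0).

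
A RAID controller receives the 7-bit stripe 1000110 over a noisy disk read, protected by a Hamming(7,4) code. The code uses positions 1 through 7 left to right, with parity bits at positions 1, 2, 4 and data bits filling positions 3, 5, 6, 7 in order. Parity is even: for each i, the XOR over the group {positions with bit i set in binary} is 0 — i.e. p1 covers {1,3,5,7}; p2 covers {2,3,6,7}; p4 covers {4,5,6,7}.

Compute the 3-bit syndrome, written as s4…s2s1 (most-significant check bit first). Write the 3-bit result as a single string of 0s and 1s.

s1 (pos 1,3,5,7): 1⊕0⊕1⊕0 = 0
s2 (pos 2,3,6,7): 0⊕0⊕1⊕0 = 1
s4 (pos 4,5,6,7): 0⊕1⊕1⊕0 = 0
Syndrome s4…s1 = 010 → error at position 2.

010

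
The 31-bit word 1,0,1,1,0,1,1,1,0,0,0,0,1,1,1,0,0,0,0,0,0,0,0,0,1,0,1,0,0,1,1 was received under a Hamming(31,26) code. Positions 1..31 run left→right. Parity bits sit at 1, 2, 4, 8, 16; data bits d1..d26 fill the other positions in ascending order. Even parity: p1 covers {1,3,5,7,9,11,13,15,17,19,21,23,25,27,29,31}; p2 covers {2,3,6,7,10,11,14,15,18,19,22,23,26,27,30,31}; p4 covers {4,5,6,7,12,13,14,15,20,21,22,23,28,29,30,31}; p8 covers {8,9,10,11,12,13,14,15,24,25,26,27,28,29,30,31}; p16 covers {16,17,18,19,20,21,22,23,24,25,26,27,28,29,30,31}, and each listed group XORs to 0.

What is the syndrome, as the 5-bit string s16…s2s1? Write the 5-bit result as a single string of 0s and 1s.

s1 (pos 1,3,5,7,9,11,13,15,17,19,21,23,25,27,29,31): 1⊕1⊕0⊕1⊕0⊕0⊕1⊕1⊕0⊕0⊕0⊕0⊕1⊕1⊕0⊕1 = 0
s2 (pos 2,3,6,7,10,11,14,15,18,19,22,23,26,27,30,31): 0⊕1⊕1⊕1⊕0⊕0⊕1⊕1⊕0⊕0⊕0⊕0⊕0⊕1⊕1⊕1 = 0
s4 (pos 4,5,6,7,12,13,14,15,20,21,22,23,28,29,30,31): 1⊕0⊕1⊕1⊕0⊕1⊕1⊕1⊕0⊕0⊕0⊕0⊕0⊕0⊕1⊕1 = 0
s8 (pos 8,9,10,11,12,13,14,15,24,25,26,27,28,29,30,31): 1⊕0⊕0⊕0⊕0⊕1⊕1⊕1⊕0⊕1⊕0⊕1⊕0⊕0⊕1⊕1 = 0
s16 (pos 16,17,18,19,20,21,22,23,24,25,26,27,28,29,30,31): 0⊕0⊕0⊕0⊕0⊕0⊕0⊕0⊕0⊕1⊕0⊕1⊕0⊕0⊕1⊕1 = 0
Syndrome s16…s1 = 00000 → no error.

00000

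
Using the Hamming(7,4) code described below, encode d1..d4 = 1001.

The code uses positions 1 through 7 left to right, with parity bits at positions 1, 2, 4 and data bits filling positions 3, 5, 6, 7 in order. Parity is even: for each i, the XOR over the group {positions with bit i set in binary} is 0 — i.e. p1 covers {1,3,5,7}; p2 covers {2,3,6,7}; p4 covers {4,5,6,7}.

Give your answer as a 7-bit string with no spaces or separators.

Place data at non-parity positions: p1 p2 1 p4 0 0 1
p1 (pos 1,3,5,7): XOR of data positions = 1⊕0⊕1 = 0
p2 (pos 2,3,6,7): XOR of data positions = 1⊕0⊕1 = 0
p4 (pos 4,5,6,7): XOR of data positions = 0⊕0⊕1 = 1
Codeword: 0011001

0011001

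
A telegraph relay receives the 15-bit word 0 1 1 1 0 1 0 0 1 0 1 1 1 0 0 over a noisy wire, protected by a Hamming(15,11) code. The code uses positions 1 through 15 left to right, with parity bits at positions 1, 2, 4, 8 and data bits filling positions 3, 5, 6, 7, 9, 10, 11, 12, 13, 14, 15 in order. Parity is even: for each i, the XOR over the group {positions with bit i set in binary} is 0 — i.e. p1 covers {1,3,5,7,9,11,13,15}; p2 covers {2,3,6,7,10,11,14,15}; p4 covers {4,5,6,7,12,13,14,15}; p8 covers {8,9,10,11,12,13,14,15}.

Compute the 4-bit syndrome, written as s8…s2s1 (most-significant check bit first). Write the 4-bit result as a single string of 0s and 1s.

s1 (pos 1,3,5,7,9,11,13,15): 0⊕1⊕0⊕0⊕1⊕1⊕1⊕0 = 0
s2 (pos 2,3,6,7,10,11,14,15): 1⊕1⊕1⊕0⊕0⊕1⊕0⊕0 = 0
s4 (pos 4,5,6,7,12,13,14,15): 1⊕0⊕1⊕0⊕1⊕1⊕0⊕0 = 0
s8 (pos 8,9,10,11,12,13,14,15): 0⊕1⊕0⊕1⊕1⊕1⊕0⊕0 = 0
Syndrome s8…s1 = 0000 → no error.

0000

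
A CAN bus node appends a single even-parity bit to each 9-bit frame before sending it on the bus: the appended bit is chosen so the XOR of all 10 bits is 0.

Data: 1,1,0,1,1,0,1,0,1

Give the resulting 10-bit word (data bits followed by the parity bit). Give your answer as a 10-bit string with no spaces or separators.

1101101010

XOR of the 9 data bits: 1⊕1⊕0⊕1⊕1⊕0⊕1⊕0⊕1 = 0
Parity bit = 0 (so all 10 bits XOR to 0).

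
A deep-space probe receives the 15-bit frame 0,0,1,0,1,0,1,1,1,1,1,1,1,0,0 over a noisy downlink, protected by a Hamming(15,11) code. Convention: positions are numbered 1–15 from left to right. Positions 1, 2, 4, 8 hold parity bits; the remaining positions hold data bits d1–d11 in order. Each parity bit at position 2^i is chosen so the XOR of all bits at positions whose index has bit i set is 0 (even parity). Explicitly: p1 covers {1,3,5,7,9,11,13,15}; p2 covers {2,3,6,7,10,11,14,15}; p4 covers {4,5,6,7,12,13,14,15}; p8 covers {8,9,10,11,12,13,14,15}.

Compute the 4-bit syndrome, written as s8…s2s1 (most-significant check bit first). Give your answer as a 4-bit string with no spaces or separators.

s1 (pos 1,3,5,7,9,11,13,15): 0⊕1⊕1⊕1⊕1⊕1⊕1⊕0 = 0
s2 (pos 2,3,6,7,10,11,14,15): 0⊕1⊕0⊕1⊕1⊕1⊕0⊕0 = 0
s4 (pos 4,5,6,7,12,13,14,15): 0⊕1⊕0⊕1⊕1⊕1⊕0⊕0 = 0
s8 (pos 8,9,10,11,12,13,14,15): 1⊕1⊕1⊕1⊕1⊕1⊕0⊕0 = 0
Syndrome s8…s1 = 0000 → no error.

0000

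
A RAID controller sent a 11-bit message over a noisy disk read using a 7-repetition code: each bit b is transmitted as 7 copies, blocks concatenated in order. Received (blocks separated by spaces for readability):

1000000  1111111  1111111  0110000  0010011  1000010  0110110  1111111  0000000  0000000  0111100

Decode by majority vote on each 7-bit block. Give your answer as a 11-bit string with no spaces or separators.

Block 1 (1000000): 1 one → 0
Block 2 (1111111): 7 ones → 1
Block 3 (1111111): 7 ones → 1
Block 4 (0110000): 2 ones → 0
Block 5 (0010011): 3 ones → 0
Block 6 (1000010): 2 ones → 0
Block 7 (0110110): 4 ones → 1
Block 8 (1111111): 7 ones → 1
Block 9 (0000000): 0 ones → 0
Block 10 (0000000): 0 ones → 0
Block 11 (0111100): 4 ones → 1

01100011001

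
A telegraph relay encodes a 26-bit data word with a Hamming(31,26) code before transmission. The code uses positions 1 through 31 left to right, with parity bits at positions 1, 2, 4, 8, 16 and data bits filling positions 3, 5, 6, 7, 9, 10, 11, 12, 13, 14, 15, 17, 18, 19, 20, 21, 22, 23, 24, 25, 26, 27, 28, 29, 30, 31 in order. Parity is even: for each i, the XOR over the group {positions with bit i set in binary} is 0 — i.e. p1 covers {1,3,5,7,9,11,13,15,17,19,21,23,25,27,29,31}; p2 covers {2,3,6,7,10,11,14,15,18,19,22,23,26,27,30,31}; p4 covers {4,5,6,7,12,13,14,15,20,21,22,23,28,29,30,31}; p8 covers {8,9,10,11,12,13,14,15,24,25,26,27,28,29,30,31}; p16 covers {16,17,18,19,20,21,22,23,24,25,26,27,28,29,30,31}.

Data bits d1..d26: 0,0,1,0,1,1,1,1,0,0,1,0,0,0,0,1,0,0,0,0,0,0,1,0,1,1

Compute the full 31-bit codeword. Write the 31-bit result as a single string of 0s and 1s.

1001010011110010000010000001011

Place data at non-parity positions: p1 p2 0 p4 0 1 0 p8 1 1 1 1 0 0 1 p16 0 0 0 0 1 0 0 0 0 0 0 1 0 1 1
p1 (pos 1,3,5,7,9,11,13,15,17,19,21,23,25,27,29,31): XOR of data positions = 0⊕0⊕0⊕1⊕1⊕0⊕1⊕0⊕0⊕1⊕0⊕0⊕0⊕0⊕1 = 1
p2 (pos 2,3,6,7,10,11,14,15,18,19,22,23,26,27,30,31): XOR of data positions = 0⊕1⊕0⊕1⊕1⊕0⊕1⊕0⊕0⊕0⊕0⊕0⊕0⊕1⊕1 = 0
p4 (pos 4,5,6,7,12,13,14,15,20,21,22,23,28,29,30,31): XOR of data positions = 0⊕1⊕0⊕1⊕0⊕0⊕1⊕0⊕1⊕0⊕0⊕1⊕0⊕1⊕1 = 1
p8 (pos 8,9,10,11,12,13,14,15,24,25,26,27,28,29,30,31): XOR of data positions = 1⊕1⊕1⊕1⊕0⊕0⊕1⊕0⊕0⊕0⊕0⊕1⊕0⊕1⊕1 = 0
p16 (pos 16,17,18,19,20,21,22,23,24,25,26,27,28,29,30,31): XOR of data positions = 0⊕0⊕0⊕0⊕1⊕0⊕0⊕0⊕0⊕0⊕0⊕1⊕0⊕1⊕1 = 0
Codeword: 1001010011110010000010000001011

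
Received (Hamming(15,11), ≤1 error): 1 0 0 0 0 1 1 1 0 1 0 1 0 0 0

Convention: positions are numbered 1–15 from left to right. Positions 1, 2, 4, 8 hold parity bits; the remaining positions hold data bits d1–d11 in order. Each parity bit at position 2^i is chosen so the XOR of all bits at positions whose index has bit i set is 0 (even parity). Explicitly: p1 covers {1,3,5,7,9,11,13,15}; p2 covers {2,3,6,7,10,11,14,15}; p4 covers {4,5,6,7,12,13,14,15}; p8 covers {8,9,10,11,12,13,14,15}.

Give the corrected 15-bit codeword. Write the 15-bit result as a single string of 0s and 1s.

100001110101010

s1 (pos 1,3,5,7,9,11,13,15): 1⊕0⊕0⊕1⊕0⊕0⊕0⊕0 = 0
s2 (pos 2,3,6,7,10,11,14,15): 0⊕0⊕1⊕1⊕1⊕0⊕0⊕0 = 1
s4 (pos 4,5,6,7,12,13,14,15): 0⊕0⊕1⊕1⊕1⊕0⊕0⊕0 = 1
s8 (pos 8,9,10,11,12,13,14,15): 1⊕0⊕1⊕0⊕1⊕0⊕0⊕0 = 1
Syndrome s8…s1 = 1110 → error at position 14.
Flip position 14: 100001110101000 → 100001110101010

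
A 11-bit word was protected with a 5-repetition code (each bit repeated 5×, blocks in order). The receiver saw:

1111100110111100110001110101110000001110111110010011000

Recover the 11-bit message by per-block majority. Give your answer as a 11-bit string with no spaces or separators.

10101101100

Block 1 (11111): 5 ones → 1
Block 2 (00110): 2 ones → 0
Block 3 (11110): 4 ones → 1
Block 4 (01100): 2 ones → 0
Block 5 (01110): 3 ones → 1
Block 6 (10111): 4 ones → 1
Block 7 (00000): 0 ones → 0
Block 8 (01110): 3 ones → 1
Block 9 (11111): 5 ones → 1
Block 10 (00100): 1 one → 0
Block 11 (11000): 2 ones → 0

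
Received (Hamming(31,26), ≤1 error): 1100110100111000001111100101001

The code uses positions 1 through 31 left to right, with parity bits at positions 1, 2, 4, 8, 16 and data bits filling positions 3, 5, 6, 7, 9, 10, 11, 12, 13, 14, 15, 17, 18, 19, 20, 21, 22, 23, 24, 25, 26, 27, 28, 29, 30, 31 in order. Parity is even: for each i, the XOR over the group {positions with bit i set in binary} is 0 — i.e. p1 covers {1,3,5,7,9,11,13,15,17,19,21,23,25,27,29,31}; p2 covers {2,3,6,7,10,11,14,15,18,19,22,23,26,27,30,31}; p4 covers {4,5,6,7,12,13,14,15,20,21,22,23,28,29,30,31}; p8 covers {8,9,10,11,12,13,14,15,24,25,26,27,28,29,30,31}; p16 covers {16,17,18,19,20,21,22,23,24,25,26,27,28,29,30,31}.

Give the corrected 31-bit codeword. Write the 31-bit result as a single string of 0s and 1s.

s1 (pos 1,3,5,7,9,11,13,15,17,19,21,23,25,27,29,31): 1⊕0⊕1⊕0⊕0⊕1⊕1⊕0⊕0⊕1⊕1⊕1⊕0⊕0⊕0⊕1 = 0
s2 (pos 2,3,6,7,10,11,14,15,18,19,22,23,26,27,30,31): 1⊕0⊕1⊕0⊕0⊕1⊕0⊕0⊕0⊕1⊕1⊕1⊕1⊕0⊕0⊕1 = 0
s4 (pos 4,5,6,7,12,13,14,15,20,21,22,23,28,29,30,31): 0⊕1⊕1⊕0⊕1⊕1⊕0⊕0⊕1⊕1⊕1⊕1⊕1⊕0⊕0⊕1 = 0
s8 (pos 8,9,10,11,12,13,14,15,24,25,26,27,28,29,30,31): 1⊕0⊕0⊕1⊕1⊕1⊕0⊕0⊕0⊕0⊕1⊕0⊕1⊕0⊕0⊕1 = 1
s16 (pos 16,17,18,19,20,21,22,23,24,25,26,27,28,29,30,31): 0⊕0⊕0⊕1⊕1⊕1⊕1⊕1⊕0⊕0⊕1⊕0⊕1⊕0⊕0⊕1 = 0
Syndrome s16…s1 = 01000 → error at position 8.
Flip position 8: 1100110100111000001111100101001 → 1100110000111000001111100101001

1100110000111000001111100101001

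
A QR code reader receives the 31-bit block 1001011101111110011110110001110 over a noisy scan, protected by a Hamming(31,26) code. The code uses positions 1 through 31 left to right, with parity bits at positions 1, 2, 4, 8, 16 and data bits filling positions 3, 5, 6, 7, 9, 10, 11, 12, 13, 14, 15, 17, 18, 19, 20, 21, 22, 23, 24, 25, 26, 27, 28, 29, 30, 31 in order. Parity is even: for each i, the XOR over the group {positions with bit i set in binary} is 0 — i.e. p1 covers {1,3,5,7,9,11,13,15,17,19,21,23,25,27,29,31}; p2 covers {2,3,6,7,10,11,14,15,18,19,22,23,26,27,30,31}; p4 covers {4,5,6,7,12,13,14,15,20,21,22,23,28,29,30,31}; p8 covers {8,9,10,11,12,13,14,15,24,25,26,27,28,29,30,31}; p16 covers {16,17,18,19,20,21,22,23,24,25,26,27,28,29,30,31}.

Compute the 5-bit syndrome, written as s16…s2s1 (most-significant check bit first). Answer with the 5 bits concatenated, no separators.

11101

s1 (pos 1,3,5,7,9,11,13,15,17,19,21,23,25,27,29,31): 1⊕0⊕0⊕1⊕0⊕1⊕1⊕1⊕0⊕1⊕1⊕1⊕0⊕0⊕1⊕0 = 1
s2 (pos 2,3,6,7,10,11,14,15,18,19,22,23,26,27,30,31): 0⊕0⊕1⊕1⊕1⊕1⊕1⊕1⊕1⊕1⊕0⊕1⊕0⊕0⊕1⊕0 = 0
s4 (pos 4,5,6,7,12,13,14,15,20,21,22,23,28,29,30,31): 1⊕0⊕1⊕1⊕1⊕1⊕1⊕1⊕1⊕1⊕0⊕1⊕1⊕1⊕1⊕0 = 1
s8 (pos 8,9,10,11,12,13,14,15,24,25,26,27,28,29,30,31): 1⊕0⊕1⊕1⊕1⊕1⊕1⊕1⊕1⊕0⊕0⊕0⊕1⊕1⊕1⊕0 = 1
s16 (pos 16,17,18,19,20,21,22,23,24,25,26,27,28,29,30,31): 0⊕0⊕1⊕1⊕1⊕1⊕0⊕1⊕1⊕0⊕0⊕0⊕1⊕1⊕1⊕0 = 1
Syndrome s16…s1 = 11101 → error at position 29.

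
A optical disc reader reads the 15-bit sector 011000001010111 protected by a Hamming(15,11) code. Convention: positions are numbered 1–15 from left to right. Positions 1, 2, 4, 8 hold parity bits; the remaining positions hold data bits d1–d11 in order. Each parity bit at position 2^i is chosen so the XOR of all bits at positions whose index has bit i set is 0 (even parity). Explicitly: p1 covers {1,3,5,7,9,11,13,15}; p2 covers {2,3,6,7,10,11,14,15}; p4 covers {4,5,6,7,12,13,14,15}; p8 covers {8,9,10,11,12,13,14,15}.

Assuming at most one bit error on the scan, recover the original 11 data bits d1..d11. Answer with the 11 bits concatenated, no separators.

10001010110

s1 (pos 1,3,5,7,9,11,13,15): 0⊕1⊕0⊕0⊕1⊕1⊕1⊕1 = 1
s2 (pos 2,3,6,7,10,11,14,15): 1⊕1⊕0⊕0⊕0⊕1⊕1⊕1 = 1
s4 (pos 4,5,6,7,12,13,14,15): 0⊕0⊕0⊕0⊕0⊕1⊕1⊕1 = 1
s8 (pos 8,9,10,11,12,13,14,15): 0⊕1⊕0⊕1⊕0⊕1⊕1⊕1 = 1
Syndrome s8…s1 = 1111 → error at position 15.
Flip position 15: 011000001010111 → 011000001010110
Read data bits from positions 3,5,6,7,9,10,11,12,13,14,15: 10001010110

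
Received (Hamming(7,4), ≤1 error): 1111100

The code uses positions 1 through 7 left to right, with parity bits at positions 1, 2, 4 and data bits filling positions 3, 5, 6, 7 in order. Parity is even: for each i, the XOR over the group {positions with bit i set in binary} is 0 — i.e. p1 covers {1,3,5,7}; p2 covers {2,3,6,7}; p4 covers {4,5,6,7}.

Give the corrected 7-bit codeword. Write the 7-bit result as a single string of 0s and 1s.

0111100

s1 (pos 1,3,5,7): 1⊕1⊕1⊕0 = 1
s2 (pos 2,3,6,7): 1⊕1⊕0⊕0 = 0
s4 (pos 4,5,6,7): 1⊕1⊕0⊕0 = 0
Syndrome s4…s1 = 001 → error at position 1.
Flip position 1: 1111100 → 0111100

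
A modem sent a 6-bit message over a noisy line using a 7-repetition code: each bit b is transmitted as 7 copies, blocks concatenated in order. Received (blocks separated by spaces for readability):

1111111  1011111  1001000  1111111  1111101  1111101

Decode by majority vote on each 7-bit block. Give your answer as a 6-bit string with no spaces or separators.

110111

Block 1 (1111111): 7 ones → 1
Block 2 (1011111): 6 ones → 1
Block 3 (1001000): 2 ones → 0
Block 4 (1111111): 7 ones → 1
Block 5 (1111101): 6 ones → 1
Block 6 (1111101): 6 ones → 1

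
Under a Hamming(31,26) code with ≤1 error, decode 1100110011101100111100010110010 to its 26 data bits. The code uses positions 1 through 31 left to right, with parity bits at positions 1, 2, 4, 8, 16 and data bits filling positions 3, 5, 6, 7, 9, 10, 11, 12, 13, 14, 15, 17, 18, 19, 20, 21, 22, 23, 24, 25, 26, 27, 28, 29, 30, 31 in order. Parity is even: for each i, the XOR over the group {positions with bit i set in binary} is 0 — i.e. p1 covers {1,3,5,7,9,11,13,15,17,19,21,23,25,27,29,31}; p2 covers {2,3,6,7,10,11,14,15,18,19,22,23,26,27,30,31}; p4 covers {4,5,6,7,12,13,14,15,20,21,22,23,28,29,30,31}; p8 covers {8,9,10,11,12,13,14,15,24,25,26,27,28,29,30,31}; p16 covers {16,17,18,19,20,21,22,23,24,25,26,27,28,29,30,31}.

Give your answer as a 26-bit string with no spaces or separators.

s1 (pos 1,3,5,7,9,11,13,15,17,19,21,23,25,27,29,31): 1⊕0⊕1⊕0⊕1⊕1⊕1⊕0⊕1⊕1⊕0⊕0⊕0⊕1⊕0⊕0 = 0
s2 (pos 2,3,6,7,10,11,14,15,18,19,22,23,26,27,30,31): 1⊕0⊕1⊕0⊕1⊕1⊕1⊕0⊕1⊕1⊕0⊕0⊕1⊕1⊕1⊕0 = 0
s4 (pos 4,5,6,7,12,13,14,15,20,21,22,23,28,29,30,31): 0⊕1⊕1⊕0⊕0⊕1⊕1⊕0⊕1⊕0⊕0⊕0⊕0⊕0⊕1⊕0 = 0
s8 (pos 8,9,10,11,12,13,14,15,24,25,26,27,28,29,30,31): 0⊕1⊕1⊕1⊕0⊕1⊕1⊕0⊕1⊕0⊕1⊕1⊕0⊕0⊕1⊕0 = 1
s16 (pos 16,17,18,19,20,21,22,23,24,25,26,27,28,29,30,31): 0⊕1⊕1⊕1⊕1⊕0⊕0⊕0⊕1⊕0⊕1⊕1⊕0⊕0⊕1⊕0 = 0
Syndrome s16…s1 = 01000 → error at position 8.
Flip position 8: 1100110011101100111100010110010 → 1100110111101100111100010110010
Read data bits from positions 3,5,6,7,9,10,11,12,13,14,15,17,18,19,20,21,22,23,24,25,26,27,28,29,30,31: 01101110110111100010110010

01101110110111100010110010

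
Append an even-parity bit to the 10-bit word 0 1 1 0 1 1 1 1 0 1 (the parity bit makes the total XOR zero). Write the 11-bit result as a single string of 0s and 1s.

XOR of the 10 data bits: 0⊕1⊕1⊕0⊕1⊕1⊕1⊕1⊕0⊕1 = 1
Parity bit = 1 (so all 11 bits XOR to 0).

01101111011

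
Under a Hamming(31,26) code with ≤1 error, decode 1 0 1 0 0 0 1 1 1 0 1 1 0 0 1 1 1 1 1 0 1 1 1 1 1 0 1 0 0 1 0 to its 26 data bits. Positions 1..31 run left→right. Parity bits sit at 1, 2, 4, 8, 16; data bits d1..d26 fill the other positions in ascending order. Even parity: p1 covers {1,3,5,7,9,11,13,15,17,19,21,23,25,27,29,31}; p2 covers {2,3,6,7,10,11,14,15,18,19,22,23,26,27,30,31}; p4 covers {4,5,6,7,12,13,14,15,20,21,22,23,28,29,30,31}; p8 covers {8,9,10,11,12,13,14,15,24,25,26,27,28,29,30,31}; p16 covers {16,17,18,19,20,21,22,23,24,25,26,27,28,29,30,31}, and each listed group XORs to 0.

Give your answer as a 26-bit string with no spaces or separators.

s1 (pos 1,3,5,7,9,11,13,15,17,19,21,23,25,27,29,31): 1⊕1⊕0⊕1⊕1⊕1⊕0⊕1⊕1⊕1⊕1⊕1⊕1⊕1⊕0⊕0 = 0
s2 (pos 2,3,6,7,10,11,14,15,18,19,22,23,26,27,30,31): 0⊕1⊕0⊕1⊕0⊕1⊕0⊕1⊕1⊕1⊕1⊕1⊕0⊕1⊕1⊕0 = 0
s4 (pos 4,5,6,7,12,13,14,15,20,21,22,23,28,29,30,31): 0⊕0⊕0⊕1⊕1⊕0⊕0⊕1⊕0⊕1⊕1⊕1⊕0⊕0⊕1⊕0 = 1
s8 (pos 8,9,10,11,12,13,14,15,24,25,26,27,28,29,30,31): 1⊕1⊕0⊕1⊕1⊕0⊕0⊕1⊕1⊕1⊕0⊕1⊕0⊕0⊕1⊕0 = 1
s16 (pos 16,17,18,19,20,21,22,23,24,25,26,27,28,29,30,31): 1⊕1⊕1⊕1⊕0⊕1⊕1⊕1⊕1⊕1⊕0⊕1⊕0⊕0⊕1⊕0 = 1
Syndrome s16…s1 = 11100 → error at position 28.
Flip position 28: 1010001110110011111011111010010 → 1010001110110011111011111011010
Read data bits from positions 3,5,6,7,9,10,11,12,13,14,15,17,18,19,20,21,22,23,24,25,26,27,28,29,30,31: 10011011001111011111011010

10011011001111011111011010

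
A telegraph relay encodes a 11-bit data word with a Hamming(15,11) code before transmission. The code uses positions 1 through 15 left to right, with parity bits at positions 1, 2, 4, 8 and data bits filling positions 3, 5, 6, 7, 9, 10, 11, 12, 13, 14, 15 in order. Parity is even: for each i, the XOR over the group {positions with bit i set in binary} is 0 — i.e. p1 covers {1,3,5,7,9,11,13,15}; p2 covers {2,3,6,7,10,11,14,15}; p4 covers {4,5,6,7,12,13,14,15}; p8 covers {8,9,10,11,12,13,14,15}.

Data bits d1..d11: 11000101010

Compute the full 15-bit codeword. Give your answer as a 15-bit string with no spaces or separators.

011110010101010

Place data at non-parity positions: p1 p2 1 p4 1 0 0 p8 0 1 0 1 0 1 0
p1 (pos 1,3,5,7,9,11,13,15): XOR of data positions = 1⊕1⊕0⊕0⊕0⊕0⊕0 = 0
p2 (pos 2,3,6,7,10,11,14,15): XOR of data positions = 1⊕0⊕0⊕1⊕0⊕1⊕0 = 1
p4 (pos 4,5,6,7,12,13,14,15): XOR of data positions = 1⊕0⊕0⊕1⊕0⊕1⊕0 = 1
p8 (pos 8,9,10,11,12,13,14,15): XOR of data positions = 0⊕1⊕0⊕1⊕0⊕1⊕0 = 1
Codeword: 011110010101010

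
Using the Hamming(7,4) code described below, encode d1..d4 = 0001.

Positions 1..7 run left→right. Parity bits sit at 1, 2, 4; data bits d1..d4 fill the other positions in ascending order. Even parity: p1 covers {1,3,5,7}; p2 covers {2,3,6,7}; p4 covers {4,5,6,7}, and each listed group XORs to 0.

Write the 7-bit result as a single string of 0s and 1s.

1101001

Place data at non-parity positions: p1 p2 0 p4 0 0 1
p1 (pos 1,3,5,7): XOR of data positions = 0⊕0⊕1 = 1
p2 (pos 2,3,6,7): XOR of data positions = 0⊕0⊕1 = 1
p4 (pos 4,5,6,7): XOR of data positions = 0⊕0⊕1 = 1
Codeword: 1101001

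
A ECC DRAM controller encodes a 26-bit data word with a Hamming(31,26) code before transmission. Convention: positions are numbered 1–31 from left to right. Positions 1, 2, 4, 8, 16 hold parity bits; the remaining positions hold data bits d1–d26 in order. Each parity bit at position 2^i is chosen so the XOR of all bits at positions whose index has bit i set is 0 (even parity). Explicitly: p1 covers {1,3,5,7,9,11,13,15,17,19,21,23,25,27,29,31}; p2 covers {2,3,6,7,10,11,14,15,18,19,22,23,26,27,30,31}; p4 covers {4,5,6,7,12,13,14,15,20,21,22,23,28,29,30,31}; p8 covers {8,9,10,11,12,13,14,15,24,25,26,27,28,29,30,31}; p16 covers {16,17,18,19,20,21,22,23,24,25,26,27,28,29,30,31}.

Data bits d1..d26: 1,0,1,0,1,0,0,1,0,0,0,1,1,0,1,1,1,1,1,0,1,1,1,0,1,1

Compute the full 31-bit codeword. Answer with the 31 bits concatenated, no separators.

1111010010010000110111110111011

Place data at non-parity positions: p1 p2 1 p4 0 1 0 p8 1 0 0 1 0 0 0 p16 1 1 0 1 1 1 1 1 0 1 1 1 0 1 1
p1 (pos 1,3,5,7,9,11,13,15,17,19,21,23,25,27,29,31): XOR of data positions = 1⊕0⊕0⊕1⊕0⊕0⊕0⊕1⊕0⊕1⊕1⊕0⊕1⊕0⊕1 = 1
p2 (pos 2,3,6,7,10,11,14,15,18,19,22,23,26,27,30,31): XOR of data positions = 1⊕1⊕0⊕0⊕0⊕0⊕0⊕1⊕0⊕1⊕1⊕1⊕1⊕1⊕1 = 1
p4 (pos 4,5,6,7,12,13,14,15,20,21,22,23,28,29,30,31): XOR of data positions = 0⊕1⊕0⊕1⊕0⊕0⊕0⊕1⊕1⊕1⊕1⊕1⊕0⊕1⊕1 = 1
p8 (pos 8,9,10,11,12,13,14,15,24,25,26,27,28,29,30,31): XOR of data positions = 1⊕0⊕0⊕1⊕0⊕0⊕0⊕1⊕0⊕1⊕1⊕1⊕0⊕1⊕1 = 0
p16 (pos 16,17,18,19,20,21,22,23,24,25,26,27,28,29,30,31): XOR of data positions = 1⊕1⊕0⊕1⊕1⊕1⊕1⊕1⊕0⊕1⊕1⊕1⊕0⊕1⊕1 = 0
Codeword: 1111010010010000110111110111011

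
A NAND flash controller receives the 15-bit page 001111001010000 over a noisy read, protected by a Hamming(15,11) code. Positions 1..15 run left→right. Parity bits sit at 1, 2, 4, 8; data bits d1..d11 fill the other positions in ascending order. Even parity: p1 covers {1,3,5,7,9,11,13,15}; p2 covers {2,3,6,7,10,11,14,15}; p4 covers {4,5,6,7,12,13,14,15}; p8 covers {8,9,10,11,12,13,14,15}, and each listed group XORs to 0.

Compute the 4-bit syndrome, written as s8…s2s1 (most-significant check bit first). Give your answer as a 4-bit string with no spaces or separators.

0110

s1 (pos 1,3,5,7,9,11,13,15): 0⊕1⊕1⊕0⊕1⊕1⊕0⊕0 = 0
s2 (pos 2,3,6,7,10,11,14,15): 0⊕1⊕1⊕0⊕0⊕1⊕0⊕0 = 1
s4 (pos 4,5,6,7,12,13,14,15): 1⊕1⊕1⊕0⊕0⊕0⊕0⊕0 = 1
s8 (pos 8,9,10,11,12,13,14,15): 0⊕1⊕0⊕1⊕0⊕0⊕0⊕0 = 0
Syndrome s8…s1 = 0110 → error at position 6.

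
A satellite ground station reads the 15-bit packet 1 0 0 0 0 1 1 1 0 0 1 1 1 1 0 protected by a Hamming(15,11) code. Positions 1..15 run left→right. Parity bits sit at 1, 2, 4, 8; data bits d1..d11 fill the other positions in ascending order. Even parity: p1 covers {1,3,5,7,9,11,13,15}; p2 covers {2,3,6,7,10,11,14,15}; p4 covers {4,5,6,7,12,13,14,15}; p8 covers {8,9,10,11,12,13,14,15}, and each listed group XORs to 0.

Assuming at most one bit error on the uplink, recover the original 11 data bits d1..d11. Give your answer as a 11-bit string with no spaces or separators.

00110010110

s1 (pos 1,3,5,7,9,11,13,15): 1⊕0⊕0⊕1⊕0⊕1⊕1⊕0 = 0
s2 (pos 2,3,6,7,10,11,14,15): 0⊕0⊕1⊕1⊕0⊕1⊕1⊕0 = 0
s4 (pos 4,5,6,7,12,13,14,15): 0⊕0⊕1⊕1⊕1⊕1⊕1⊕0 = 1
s8 (pos 8,9,10,11,12,13,14,15): 1⊕0⊕0⊕1⊕1⊕1⊕1⊕0 = 1
Syndrome s8…s1 = 1100 → error at position 12.
Flip position 12: 100001110011110 → 100001110010110
Read data bits from positions 3,5,6,7,9,10,11,12,13,14,15: 00110010110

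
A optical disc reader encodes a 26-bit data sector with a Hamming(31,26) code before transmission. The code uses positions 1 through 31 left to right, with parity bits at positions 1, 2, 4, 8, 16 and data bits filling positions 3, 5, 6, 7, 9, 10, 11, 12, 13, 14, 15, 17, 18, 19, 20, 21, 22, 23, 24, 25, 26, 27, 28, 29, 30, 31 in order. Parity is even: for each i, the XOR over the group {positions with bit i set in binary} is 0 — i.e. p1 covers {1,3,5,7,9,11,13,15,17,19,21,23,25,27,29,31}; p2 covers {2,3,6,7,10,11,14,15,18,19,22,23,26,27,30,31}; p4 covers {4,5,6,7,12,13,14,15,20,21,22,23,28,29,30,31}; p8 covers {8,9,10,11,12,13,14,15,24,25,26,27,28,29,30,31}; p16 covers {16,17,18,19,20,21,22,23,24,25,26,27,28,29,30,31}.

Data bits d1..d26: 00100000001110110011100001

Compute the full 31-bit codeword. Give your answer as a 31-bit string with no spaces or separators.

1101010100000010110110011100001

Place data at non-parity positions: p1 p2 0 p4 0 1 0 p8 0 0 0 0 0 0 1 p16 1 1 0 1 1 0 0 1 1 1 0 0 0 0 1
p1 (pos 1,3,5,7,9,11,13,15,17,19,21,23,25,27,29,31): XOR of data positions = 0⊕0⊕0⊕0⊕0⊕0⊕1⊕1⊕0⊕1⊕0⊕1⊕0⊕0⊕1 = 1
p2 (pos 2,3,6,7,10,11,14,15,18,19,22,23,26,27,30,31): XOR of data positions = 0⊕1⊕0⊕0⊕0⊕0⊕1⊕1⊕0⊕0⊕0⊕1⊕0⊕0⊕1 = 1
p4 (pos 4,5,6,7,12,13,14,15,20,21,22,23,28,29,30,31): XOR of data positions = 0⊕1⊕0⊕0⊕0⊕0⊕1⊕1⊕1⊕0⊕0⊕0⊕0⊕0⊕1 = 1
p8 (pos 8,9,10,11,12,13,14,15,24,25,26,27,28,29,30,31): XOR of data positions = 0⊕0⊕0⊕0⊕0⊕0⊕1⊕1⊕1⊕1⊕0⊕0⊕0⊕0⊕1 = 1
p16 (pos 16,17,18,19,20,21,22,23,24,25,26,27,28,29,30,31): XOR of data positions = 1⊕1⊕0⊕1⊕1⊕0⊕0⊕1⊕1⊕1⊕0⊕0⊕0⊕0⊕1 = 0
Codeword: 1101010100000010110110011100001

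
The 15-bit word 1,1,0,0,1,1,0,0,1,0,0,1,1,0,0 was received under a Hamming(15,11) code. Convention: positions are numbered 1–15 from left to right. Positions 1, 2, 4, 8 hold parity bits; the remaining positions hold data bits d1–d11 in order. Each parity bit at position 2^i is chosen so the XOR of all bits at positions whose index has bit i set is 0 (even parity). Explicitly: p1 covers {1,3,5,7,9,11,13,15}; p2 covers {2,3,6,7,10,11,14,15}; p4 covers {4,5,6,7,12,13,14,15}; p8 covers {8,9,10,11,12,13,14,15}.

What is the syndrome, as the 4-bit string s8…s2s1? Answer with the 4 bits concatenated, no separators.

1000

s1 (pos 1,3,5,7,9,11,13,15): 1⊕0⊕1⊕0⊕1⊕0⊕1⊕0 = 0
s2 (pos 2,3,6,7,10,11,14,15): 1⊕0⊕1⊕0⊕0⊕0⊕0⊕0 = 0
s4 (pos 4,5,6,7,12,13,14,15): 0⊕1⊕1⊕0⊕1⊕1⊕0⊕0 = 0
s8 (pos 8,9,10,11,12,13,14,15): 0⊕1⊕0⊕0⊕1⊕1⊕0⊕0 = 1
Syndrome s8…s1 = 1000 → error at position 8.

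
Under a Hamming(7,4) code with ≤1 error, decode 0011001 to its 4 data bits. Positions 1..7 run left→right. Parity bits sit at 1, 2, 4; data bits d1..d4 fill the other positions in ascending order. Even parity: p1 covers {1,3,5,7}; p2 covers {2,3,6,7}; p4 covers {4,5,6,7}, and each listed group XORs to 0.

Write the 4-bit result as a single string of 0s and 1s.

s1 (pos 1,3,5,7): 0⊕1⊕0⊕1 = 0
s2 (pos 2,3,6,7): 0⊕1⊕0⊕1 = 0
s4 (pos 4,5,6,7): 1⊕0⊕0⊕1 = 0
Syndrome s4…s1 = 000 → no error.
Read data bits from positions 3,5,6,7: 1001

1001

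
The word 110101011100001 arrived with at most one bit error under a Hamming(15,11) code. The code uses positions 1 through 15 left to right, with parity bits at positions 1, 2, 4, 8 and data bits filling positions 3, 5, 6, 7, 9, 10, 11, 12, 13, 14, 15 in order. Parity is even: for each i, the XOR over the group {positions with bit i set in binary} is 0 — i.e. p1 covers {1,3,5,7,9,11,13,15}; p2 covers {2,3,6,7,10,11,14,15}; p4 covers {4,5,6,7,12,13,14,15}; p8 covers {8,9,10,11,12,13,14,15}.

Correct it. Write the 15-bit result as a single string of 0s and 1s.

s1 (pos 1,3,5,7,9,11,13,15): 1⊕0⊕0⊕0⊕1⊕0⊕0⊕1 = 1
s2 (pos 2,3,6,7,10,11,14,15): 1⊕0⊕1⊕0⊕1⊕0⊕0⊕1 = 0
s4 (pos 4,5,6,7,12,13,14,15): 1⊕0⊕1⊕0⊕0⊕0⊕0⊕1 = 1
s8 (pos 8,9,10,11,12,13,14,15): 1⊕1⊕1⊕0⊕0⊕0⊕0⊕1 = 0
Syndrome s8…s1 = 0101 → error at position 5.
Flip position 5: 110101011100001 → 110111011100001

110111011100001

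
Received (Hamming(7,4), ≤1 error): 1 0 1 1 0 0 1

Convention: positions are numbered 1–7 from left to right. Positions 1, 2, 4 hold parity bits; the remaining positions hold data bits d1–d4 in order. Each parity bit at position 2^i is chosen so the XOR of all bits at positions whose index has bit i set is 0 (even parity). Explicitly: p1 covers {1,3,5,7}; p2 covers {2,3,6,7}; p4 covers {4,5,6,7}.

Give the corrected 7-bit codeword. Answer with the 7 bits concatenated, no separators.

0011001

s1 (pos 1,3,5,7): 1⊕1⊕0⊕1 = 1
s2 (pos 2,3,6,7): 0⊕1⊕0⊕1 = 0
s4 (pos 4,5,6,7): 1⊕0⊕0⊕1 = 0
Syndrome s4…s1 = 001 → error at position 1.
Flip position 1: 1011001 → 0011001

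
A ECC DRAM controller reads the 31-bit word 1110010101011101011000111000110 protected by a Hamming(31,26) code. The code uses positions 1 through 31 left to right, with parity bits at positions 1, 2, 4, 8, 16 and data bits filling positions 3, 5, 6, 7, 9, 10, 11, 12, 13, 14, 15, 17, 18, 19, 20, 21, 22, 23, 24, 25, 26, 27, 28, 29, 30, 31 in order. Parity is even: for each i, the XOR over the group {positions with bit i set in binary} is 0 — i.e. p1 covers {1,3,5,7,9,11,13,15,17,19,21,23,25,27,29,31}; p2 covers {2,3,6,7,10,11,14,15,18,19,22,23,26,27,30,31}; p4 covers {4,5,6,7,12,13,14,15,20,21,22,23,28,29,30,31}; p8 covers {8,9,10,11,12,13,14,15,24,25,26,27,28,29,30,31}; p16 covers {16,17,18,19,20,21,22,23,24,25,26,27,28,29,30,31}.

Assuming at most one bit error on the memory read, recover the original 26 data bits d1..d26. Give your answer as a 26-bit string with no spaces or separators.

10100101111011000111000110

s1 (pos 1,3,5,7,9,11,13,15,17,19,21,23,25,27,29,31): 1⊕1⊕0⊕0⊕0⊕0⊕1⊕0⊕0⊕1⊕0⊕1⊕1⊕0⊕1⊕0 = 1
s2 (pos 2,3,6,7,10,11,14,15,18,19,22,23,26,27,30,31): 1⊕1⊕1⊕0⊕1⊕0⊕1⊕0⊕1⊕1⊕0⊕1⊕0⊕0⊕1⊕0 = 1
s4 (pos 4,5,6,7,12,13,14,15,20,21,22,23,28,29,30,31): 0⊕0⊕1⊕0⊕1⊕1⊕1⊕0⊕0⊕0⊕0⊕1⊕0⊕1⊕1⊕0 = 1
s8 (pos 8,9,10,11,12,13,14,15,24,25,26,27,28,29,30,31): 1⊕0⊕1⊕0⊕1⊕1⊕1⊕0⊕1⊕1⊕0⊕0⊕0⊕1⊕1⊕0 = 1
s16 (pos 16,17,18,19,20,21,22,23,24,25,26,27,28,29,30,31): 1⊕0⊕1⊕1⊕0⊕0⊕0⊕1⊕1⊕1⊕0⊕0⊕0⊕1⊕1⊕0 = 0
Syndrome s16…s1 = 01111 → error at position 15.
Flip position 15: 1110010101011101011000111000110 → 1110010101011111011000111000110
Read data bits from positions 3,5,6,7,9,10,11,12,13,14,15,17,18,19,20,21,22,23,24,25,26,27,28,29,30,31: 10100101111011000111000110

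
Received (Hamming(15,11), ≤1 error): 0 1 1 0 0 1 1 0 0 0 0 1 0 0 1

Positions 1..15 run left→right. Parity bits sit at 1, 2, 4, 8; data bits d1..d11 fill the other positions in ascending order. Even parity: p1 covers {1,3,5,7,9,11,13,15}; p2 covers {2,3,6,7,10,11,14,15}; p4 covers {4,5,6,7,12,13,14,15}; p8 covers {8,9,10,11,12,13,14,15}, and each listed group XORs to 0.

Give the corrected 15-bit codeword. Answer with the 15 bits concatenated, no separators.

s1 (pos 1,3,5,7,9,11,13,15): 0⊕1⊕0⊕1⊕0⊕0⊕0⊕1 = 1
s2 (pos 2,3,6,7,10,11,14,15): 1⊕1⊕1⊕1⊕0⊕0⊕0⊕1 = 1
s4 (pos 4,5,6,7,12,13,14,15): 0⊕0⊕1⊕1⊕1⊕0⊕0⊕1 = 0
s8 (pos 8,9,10,11,12,13,14,15): 0⊕0⊕0⊕0⊕1⊕0⊕0⊕1 = 0
Syndrome s8…s1 = 0011 → error at position 3.
Flip position 3: 011001100001001 → 010001100001001

010001100001001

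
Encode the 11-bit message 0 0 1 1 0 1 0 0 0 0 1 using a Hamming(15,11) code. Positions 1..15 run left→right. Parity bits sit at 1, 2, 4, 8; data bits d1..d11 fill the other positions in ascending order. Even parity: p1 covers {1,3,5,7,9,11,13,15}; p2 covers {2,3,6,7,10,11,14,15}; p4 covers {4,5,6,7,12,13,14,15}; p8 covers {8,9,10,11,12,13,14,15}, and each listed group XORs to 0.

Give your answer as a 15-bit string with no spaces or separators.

000101100100001

Place data at non-parity positions: p1 p2 0 p4 0 1 1 p8 0 1 0 0 0 0 1
p1 (pos 1,3,5,7,9,11,13,15): XOR of data positions = 0⊕0⊕1⊕0⊕0⊕0⊕1 = 0
p2 (pos 2,3,6,7,10,11,14,15): XOR of data positions = 0⊕1⊕1⊕1⊕0⊕0⊕1 = 0
p4 (pos 4,5,6,7,12,13,14,15): XOR of data positions = 0⊕1⊕1⊕0⊕0⊕0⊕1 = 1
p8 (pos 8,9,10,11,12,13,14,15): XOR of data positions = 0⊕1⊕0⊕0⊕0⊕0⊕1 = 0
Codeword: 000101100100001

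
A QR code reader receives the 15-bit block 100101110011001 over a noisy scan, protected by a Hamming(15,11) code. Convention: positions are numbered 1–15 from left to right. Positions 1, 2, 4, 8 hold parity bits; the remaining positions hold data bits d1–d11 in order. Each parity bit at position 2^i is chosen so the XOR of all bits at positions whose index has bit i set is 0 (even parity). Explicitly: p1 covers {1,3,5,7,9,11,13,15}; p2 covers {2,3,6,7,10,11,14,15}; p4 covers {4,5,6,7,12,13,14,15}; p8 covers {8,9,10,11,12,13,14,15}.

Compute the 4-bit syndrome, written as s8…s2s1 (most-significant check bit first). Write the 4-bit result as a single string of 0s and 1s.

s1 (pos 1,3,5,7,9,11,13,15): 1⊕0⊕0⊕1⊕0⊕1⊕0⊕1 = 0
s2 (pos 2,3,6,7,10,11,14,15): 0⊕0⊕1⊕1⊕0⊕1⊕0⊕1 = 0
s4 (pos 4,5,6,7,12,13,14,15): 1⊕0⊕1⊕1⊕1⊕0⊕0⊕1 = 1
s8 (pos 8,9,10,11,12,13,14,15): 1⊕0⊕0⊕1⊕1⊕0⊕0⊕1 = 0
Syndrome s8…s1 = 0100 → error at position 4.

0100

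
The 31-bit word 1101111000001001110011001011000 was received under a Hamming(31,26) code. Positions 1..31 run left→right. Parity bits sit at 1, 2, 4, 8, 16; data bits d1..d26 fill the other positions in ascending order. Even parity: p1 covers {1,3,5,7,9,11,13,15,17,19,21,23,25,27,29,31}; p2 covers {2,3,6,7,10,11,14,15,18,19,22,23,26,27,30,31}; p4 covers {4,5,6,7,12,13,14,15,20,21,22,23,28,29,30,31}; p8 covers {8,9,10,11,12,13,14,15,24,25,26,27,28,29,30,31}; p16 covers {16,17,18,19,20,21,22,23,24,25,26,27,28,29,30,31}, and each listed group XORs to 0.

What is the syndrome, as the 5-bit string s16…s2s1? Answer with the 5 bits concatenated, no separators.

s1 (pos 1,3,5,7,9,11,13,15,17,19,21,23,25,27,29,31): 1⊕0⊕1⊕1⊕0⊕0⊕1⊕0⊕1⊕0⊕1⊕0⊕1⊕1⊕0⊕0 = 0
s2 (pos 2,3,6,7,10,11,14,15,18,19,22,23,26,27,30,31): 1⊕0⊕1⊕1⊕0⊕0⊕0⊕0⊕1⊕0⊕1⊕0⊕0⊕1⊕0⊕0 = 0
s4 (pos 4,5,6,7,12,13,14,15,20,21,22,23,28,29,30,31): 1⊕1⊕1⊕1⊕0⊕1⊕0⊕0⊕0⊕1⊕1⊕0⊕1⊕0⊕0⊕0 = 0
s8 (pos 8,9,10,11,12,13,14,15,24,25,26,27,28,29,30,31): 0⊕0⊕0⊕0⊕0⊕1⊕0⊕0⊕0⊕1⊕0⊕1⊕1⊕0⊕0⊕0 = 0
s16 (pos 16,17,18,19,20,21,22,23,24,25,26,27,28,29,30,31): 1⊕1⊕1⊕0⊕0⊕1⊕1⊕0⊕0⊕1⊕0⊕1⊕1⊕0⊕0⊕0 = 0
Syndrome s16…s1 = 00000 → no error.

00000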